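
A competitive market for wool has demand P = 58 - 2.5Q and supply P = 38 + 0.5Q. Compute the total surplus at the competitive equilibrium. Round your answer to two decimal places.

66.67

Equilibrium: 58 - 2.5Q = 38 + 0.5Q, so Q* = 6.6667 and P* = 41.3333.
Total surplus is the full triangle between the curves from 0 to Q*: (1/2)(6.6667)(58 - 38) = 66.6667.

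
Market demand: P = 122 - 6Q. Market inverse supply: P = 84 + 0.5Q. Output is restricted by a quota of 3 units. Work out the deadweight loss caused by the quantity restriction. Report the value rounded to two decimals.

Without the quota, 122 - 6Q = 84 + 0.5Q gives Q* = 5.8462.
At Q = 3 the demand price is 122 - 6(3) = 104 and the supply price is 84 + 0.5(3) = 85.5.
DWL = (1/2)(gap between curves at 3) x (Q* - 3) = (1/2)(18.5)(2.8462) = 26.3269.

26.33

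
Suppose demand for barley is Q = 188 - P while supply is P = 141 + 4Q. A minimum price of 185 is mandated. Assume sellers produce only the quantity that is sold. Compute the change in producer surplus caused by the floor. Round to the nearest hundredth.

Rewriting demand in inverse form: P = 188 - Q.
Free-market equilibrium: 188 - Q = 141 + 4Q gives Q* = 9.4, P* = 178.6.
At the floor price 185, quantity demanded is (188 - 185)/1 = 3; demand is the short side, so Q = 3 trades at P = 185.
PS goes from (1/2)(9.4)(37.6) = 176.72 to 114 (computed as (185 - 141)(3) - (1/2)(4)(3)^2), a change of -62.72.

-62.72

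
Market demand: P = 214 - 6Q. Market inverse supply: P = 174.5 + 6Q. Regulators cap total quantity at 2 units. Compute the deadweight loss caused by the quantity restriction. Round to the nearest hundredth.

10.01

Unrestricted equilibrium: Q* = (214 - 174.5)/(6 + 6) = 3.2917.
At Q = 2 the demand price is 214 - 6(2) = 202 and the supply price is 174.5 + 6(2) = 186.5.
DWL = (1/2)(gap between curves at 2) x (Q* - 2) = (1/2)(15.5)(1.2917) = 10.0104.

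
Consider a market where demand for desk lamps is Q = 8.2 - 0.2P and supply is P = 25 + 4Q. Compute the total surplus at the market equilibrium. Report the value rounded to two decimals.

14.22

Rewriting demand in inverse form: P = 41 - 5Q.
Setting demand equal to supply, 16 = 9Q, so Q* = 1.7778 and P* = 32.1111.
Total surplus is the full triangle between the curves from 0 to Q*: (1/2)(1.7778)(41 - 25) = 14.2222.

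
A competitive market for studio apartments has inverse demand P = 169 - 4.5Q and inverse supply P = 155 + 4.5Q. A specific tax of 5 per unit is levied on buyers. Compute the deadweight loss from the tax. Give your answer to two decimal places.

Without the tax, 169 - 4.5Q = 155 + 4.5Q so Q* = 1.5556 and P* = 162.
A tax on buyers shifts demand down by 5: (169 - 5) - 4.5Q = 155 + 4.5Q, so Q_t = 1. Buyers pay P_b = 164.5; sellers receive P_s = P_b - 5 = 159.5.
Deadweight loss is the triangle between the curves from Q_t to Q*: (1/2)(1.5556 - 1)(5) = 1.3889.

1.39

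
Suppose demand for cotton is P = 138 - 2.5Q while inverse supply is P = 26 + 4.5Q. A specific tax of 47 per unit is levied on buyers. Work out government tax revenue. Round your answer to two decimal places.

Without the tax, 138 - 2.5Q = 26 + 4.5Q so Q* = 16 and P* = 98.
With the tax, buyers' net willingness to pay falls by 47: (138 - 47) - 2.5Q = 26 + 4.5Q, so Q_t = 9.2857. Buyers pay P_b = 114.7857; sellers receive P_s = P_b - 47 = 67.7857.
Tax revenue = t x Q_t = 47 x 9.2857 = 436.4286.

436.43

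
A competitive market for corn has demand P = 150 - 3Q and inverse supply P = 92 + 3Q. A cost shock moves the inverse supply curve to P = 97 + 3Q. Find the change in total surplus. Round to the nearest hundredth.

-46.25

Initial equilibrium: Q_0 = 9.6667, P_0 = 121; CS_0 = (1/2)(9.6667)(29) = 140.1667, PS_0 = (1/2)(9.6667)(29) = 140.1667.
New equilibrium: 150 - 3Q = 97 + 3Q gives Q_1 = 8.8333, P_1 = 123.5; CS_1 = 117.0417, PS_1 = 117.0417.
Change in total surplus = (117.0417 + 117.0417) - (140.1667 + 140.1667) = -46.25.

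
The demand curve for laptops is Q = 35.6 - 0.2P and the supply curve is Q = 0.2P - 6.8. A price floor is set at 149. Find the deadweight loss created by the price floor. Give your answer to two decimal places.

Rewriting demand in inverse form: P = 178 - 5Q.
Rewriting supply in inverse form: P = 34 + 5Q.
Without the control, 178 - 5Q = 34 + 5Q so Q* = 14.4 and P* = 106.
At the floor price 149, quantity demanded is (178 - 149)/5 = 5.8; demand is the short side, so Q = 5.8 trades at P = 149.
At Q = 5.8 the demand price is 149 and the supply price is 63. Deadweight loss is the triangle between the curves from 5.8 to 14.4: (1/2)(149 - 63)(14.4 - 5.8) = 369.8.

369.80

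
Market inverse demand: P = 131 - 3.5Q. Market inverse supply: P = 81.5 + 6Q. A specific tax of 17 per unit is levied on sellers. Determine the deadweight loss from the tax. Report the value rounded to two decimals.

Pre-tax equilibrium: 131 - 3.5Q = 81.5 + 6Q gives Q* = 5.2105, P* = 112.7632.
With the tax, sellers need 17 more per unit: 131 - 3.5Q = 81.5 + 6Q + 17, so Q_t = 3.4211. Buyers pay P_b = 119.0263; sellers receive P_s = P_b - 17 = 102.0263.
The welfare triangle lost has base Q* - Q_t = 1.7895 and height t = 17, so DWL = (1/2)(1.7895)(17) = 15.2105.

15.21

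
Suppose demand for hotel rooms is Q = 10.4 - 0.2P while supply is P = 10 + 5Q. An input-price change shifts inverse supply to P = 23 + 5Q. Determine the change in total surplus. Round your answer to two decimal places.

-46.15

Rewriting demand in inverse form: P = 52 - 5Q.
Initial equilibrium: Q_0 = 4.2, P_0 = 31; CS_0 = (1/2)(4.2)(21) = 44.1, PS_0 = (1/2)(4.2)(21) = 44.1.
New equilibrium: 52 - 5Q = 23 + 5Q gives Q_1 = 2.9, P_1 = 37.5; CS_1 = 21.025, PS_1 = 21.025.
Change in total surplus = (21.025 + 21.025) - (44.1 + 44.1) = -46.15.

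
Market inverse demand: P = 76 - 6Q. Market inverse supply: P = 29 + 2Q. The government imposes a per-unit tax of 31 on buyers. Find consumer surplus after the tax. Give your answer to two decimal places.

Without the tax, 76 - 6Q = 29 + 2Q so Q* = 5.875 and P* = 40.75.
A tax on buyers shifts demand down by 31: (76 - 31) - 6Q = 29 + 2Q, so Q_t = 2. Buyers pay P_b = 64; sellers receive P_s = P_b - 31 = 33.
Consumer surplus is the triangle under demand above P_b: (1/2)(2)(76 - 64) = 12.

12.00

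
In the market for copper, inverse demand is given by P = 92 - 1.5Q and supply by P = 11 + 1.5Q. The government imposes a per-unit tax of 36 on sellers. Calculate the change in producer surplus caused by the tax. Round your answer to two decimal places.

-378.00

Pre-tax equilibrium: 92 - 1.5Q = 11 + 1.5Q gives Q* = 27, P* = 51.5.
A tax on sellers shifts supply up by 36: 92 - 1.5Q = 11 + 1.5Q + 36, so Q_t = 15. Buyers pay P_b = 69.5; sellers receive P_s = P_b - 36 = 33.5.
PS falls from (1/2)(27)(40.5) = 546.75 to (1/2)(15)(22.5) = 168.75, a change of -378.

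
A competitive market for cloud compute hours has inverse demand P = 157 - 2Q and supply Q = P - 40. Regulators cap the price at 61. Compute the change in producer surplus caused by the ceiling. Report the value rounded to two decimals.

Rewriting supply in inverse form: P = 40 + Q.
Without the control, 157 - 2Q = 40 + Q so Q* = 39 and P* = 79.
At P = 61, sellers supply (61 - 40)/1 = 21 while buyers want more, so the quantity traded is 21 at price 61.
PS goes from (1/2)(39)(39) = 760.5 to 220.5 (computed as (61 - 40)(21) - (1/2)(1)(21)^2), a change of -540.

-540.00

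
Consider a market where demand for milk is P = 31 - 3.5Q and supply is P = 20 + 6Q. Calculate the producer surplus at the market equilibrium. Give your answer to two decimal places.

Equilibrium: 31 - 3.5Q = 20 + 6Q, so Q* = 1.1579 and P* = 26.9474.
The supply curve's price intercept is 20, so PS = (1/2)(Q*)(P* - 20) = (1/2)(1.1579)(6.9474) = 4.0222.

4.02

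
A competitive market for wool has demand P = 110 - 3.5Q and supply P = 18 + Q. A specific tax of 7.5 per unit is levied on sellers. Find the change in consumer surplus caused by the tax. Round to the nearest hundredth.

Without the tax, 110 - 3.5Q = 18 + Q so Q* = 20.4444 and P* = 38.4444.
With the tax, sellers need 7.5 more per unit: 110 - 3.5Q = 18 + Q + 7.5, so Q_t = 18.7778. Buyers pay P_b = 44.2778; sellers receive P_s = P_b - 7.5 = 36.7778.
CS falls from (1/2)(20.4444)(71.5556) = 731.4568 to (1/2)(18.7778)(65.7222) = 617.0586, a change of -114.3981.

-114.40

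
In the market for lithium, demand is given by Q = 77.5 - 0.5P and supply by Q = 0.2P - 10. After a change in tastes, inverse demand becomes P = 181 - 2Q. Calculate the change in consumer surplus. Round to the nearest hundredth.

Rewriting demand in inverse form: P = 155 - 2Q.
Rewriting supply in inverse form: P = 50 + 5Q.
Initial equilibrium: Q_0 = 15, P_0 = 125; CS_0 = (1/2)(15)(30) = 225, PS_0 = (1/2)(15)(75) = 562.5.
New equilibrium: 181 - 2Q = 50 + 5Q gives Q_1 = 18.7143, P_1 = 143.5714; CS_1 = 350.2245, PS_1 = 875.5612.
Change in consumer surplus = 350.2245 - 225 = 125.2245.

125.22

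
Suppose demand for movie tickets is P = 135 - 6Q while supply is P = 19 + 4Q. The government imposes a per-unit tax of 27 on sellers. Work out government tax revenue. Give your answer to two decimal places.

240.30

Without the tax, 135 - 6Q = 19 + 4Q so Q* = 11.6 and P* = 65.4.
A tax on sellers shifts supply up by 27: 135 - 6Q = 19 + 4Q + 27, so Q_t = 8.9. Buyers pay P_b = 81.6; sellers receive P_s = P_b - 27 = 54.6.
Tax revenue = t x Q_t = 27 x 8.9 = 240.3.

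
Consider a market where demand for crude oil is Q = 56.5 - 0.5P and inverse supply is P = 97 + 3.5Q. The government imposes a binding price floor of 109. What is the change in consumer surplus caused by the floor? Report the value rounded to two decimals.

Rewriting demand in inverse form: P = 113 - 2Q.
Without the control, 113 - 2Q = 97 + 3.5Q so Q* = 2.9091 and P* = 107.1818.
At P = 109, buyers demand (113 - 109)/2 = 2 while sellers would supply more, so the quantity traded is 2 at price 109.
CS goes from (1/2)(2.9091)(5.8182) = 8.4628 to 4 (computed as (113 - 109)(2) - (1/2)(2)(2)^2), a change of -4.4628.

-4.46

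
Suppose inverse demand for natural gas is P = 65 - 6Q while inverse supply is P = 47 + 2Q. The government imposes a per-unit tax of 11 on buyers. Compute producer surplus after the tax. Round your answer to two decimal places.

Pre-tax equilibrium: 65 - 6Q = 47 + 2Q gives Q* = 2.25, P* = 51.5.
A tax on buyers shifts demand down by 11: (65 - 11) - 6Q = 47 + 2Q, so Q_t = 0.875. Buyers pay P_b = 59.75; sellers receive P_s = P_b - 11 = 48.75.
Producer surplus is the triangle above supply below P_s: (1/2)(0.875)(48.75 - 47) = 0.7656.

0.77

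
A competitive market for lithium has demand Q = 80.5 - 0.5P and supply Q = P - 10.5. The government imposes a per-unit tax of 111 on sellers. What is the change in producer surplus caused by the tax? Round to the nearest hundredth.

Rewriting demand in inverse form: P = 161 - 2Q.
Rewriting supply in inverse form: P = 10.5 + Q.
Pre-tax equilibrium: 161 - 2Q = 10.5 + Q gives Q* = 50.1667, P* = 60.6667.
With the tax, sellers need 111 more per unit: 161 - 2Q = 10.5 + Q + 111, so Q_t = 13.1667. Buyers pay P_b = 134.6667; sellers receive P_s = P_b - 111 = 23.6667.
PS falls from (1/2)(50.1667)(50.1667) = 1258.3472 to (1/2)(13.1667)(13.1667) = 86.6806, a change of -1171.6667.

-1171.67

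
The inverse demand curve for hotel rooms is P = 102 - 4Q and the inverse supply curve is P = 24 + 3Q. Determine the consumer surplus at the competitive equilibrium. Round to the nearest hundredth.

Equilibrium: 102 - 4Q = 24 + 3Q, so Q* = 11.1429 and P* = 57.4286.
The demand choke price is 102, so CS = (1/2)(Q*)(102 - P*) = (1/2)(11.1429)(44.5714) = 248.3265.

248.33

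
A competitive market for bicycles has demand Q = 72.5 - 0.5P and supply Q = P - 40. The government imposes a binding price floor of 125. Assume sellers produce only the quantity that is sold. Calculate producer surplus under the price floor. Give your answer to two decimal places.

Rewriting demand in inverse form: P = 145 - 2Q.
Rewriting supply in inverse form: P = 40 + Q.
Free-market equilibrium: 145 - 2Q = 40 + Q gives Q* = 35, P* = 75.
At the floor price 125, quantity demanded is (145 - 125)/2 = 10; demand is the short side, so Q = 10 trades at P = 125.
The supply price at Q = 10 is 50. PS is the trapezoid between 125 and supply over [0, 10]: (1/2)[(125 - 40) + (125 - 50)](10) = 800.

800.00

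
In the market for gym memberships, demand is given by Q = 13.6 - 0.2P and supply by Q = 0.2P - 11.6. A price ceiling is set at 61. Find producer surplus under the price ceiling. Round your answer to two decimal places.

0.90

Rewriting demand in inverse form: P = 68 - 5Q.
Rewriting supply in inverse form: P = 58 + 5Q.
Without the control, 68 - 5Q = 58 + 5Q so Q* = 1 and P* = 63.
At the ceiling price 61, quantity supplied is (61 - 58)/5 = 0.6; supply is the short side, so Q = 0.6 trades at P = 61.
PS is the triangle above supply below 61: (1/2)(0.6)(61 - 58) = 0.9.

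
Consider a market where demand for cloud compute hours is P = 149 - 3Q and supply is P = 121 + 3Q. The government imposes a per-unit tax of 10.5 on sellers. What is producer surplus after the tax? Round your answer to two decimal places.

Without the tax, 149 - 3Q = 121 + 3Q so Q* = 4.6667 and P* = 135.
With the tax, sellers need 10.5 more per unit: 149 - 3Q = 121 + 3Q + 10.5, so Q_t = 2.9167. Buyers pay P_b = 140.25; sellers receive P_s = P_b - 10.5 = 129.75.
PS = (1/2)(Q_t)(P_s - 121) = (1/2)(2.9167)(8.75) = 12.7604.

12.76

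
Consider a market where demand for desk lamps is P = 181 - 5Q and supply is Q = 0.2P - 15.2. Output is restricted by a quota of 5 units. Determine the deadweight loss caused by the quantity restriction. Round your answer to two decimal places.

Rewriting supply in inverse form: P = 76 + 5Q.
Unrestricted equilibrium: Q* = (181 - 76)/(5 + 5) = 10.5.
At Q = 5 the demand price is 181 - 5(5) = 156 and the supply price is 76 + 5(5) = 101.
DWL = (1/2)(gap between curves at 5) x (Q* - 5) = (1/2)(55)(5.5) = 151.25.

151.25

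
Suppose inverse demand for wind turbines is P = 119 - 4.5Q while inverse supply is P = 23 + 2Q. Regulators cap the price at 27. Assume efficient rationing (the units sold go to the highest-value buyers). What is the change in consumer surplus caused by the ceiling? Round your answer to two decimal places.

-315.79

Without the control, 119 - 4.5Q = 23 + 2Q so Q* = 14.7692 and P* = 52.5385.
At P = 27, sellers supply (27 - 23)/2 = 2 while buyers want more, so the quantity traded is 2 at price 27.
CS goes from (1/2)(14.7692)(66.4615) = 490.7929 to 175 (computed as (119 - 27)(2) - (1/2)(4.5)(2)^2), a change of -315.7929.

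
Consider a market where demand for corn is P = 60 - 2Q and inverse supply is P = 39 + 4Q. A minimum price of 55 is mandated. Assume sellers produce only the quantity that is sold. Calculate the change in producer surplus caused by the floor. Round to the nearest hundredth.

3.00

Without the control, 60 - 2Q = 39 + 4Q so Q* = 3.5 and P* = 53.
At P = 55, buyers demand (60 - 55)/2 = 2.5 while sellers would supply more, so the quantity traded is 2.5 at price 55.
PS goes from (1/2)(3.5)(14) = 24.5 to 27.5 (computed as (55 - 39)(2.5) - (1/2)(4)(2.5)^2), a change of 3.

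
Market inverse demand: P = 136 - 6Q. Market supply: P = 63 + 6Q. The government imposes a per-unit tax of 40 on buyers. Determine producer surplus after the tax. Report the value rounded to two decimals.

Pre-tax equilibrium: 136 - 6Q = 63 + 6Q gives Q* = 6.0833, P* = 99.5.
A tax on buyers shifts demand down by 40: (136 - 40) - 6Q = 63 + 6Q, so Q_t = 2.75. Buyers pay P_b = 119.5; sellers receive P_s = P_b - 40 = 79.5.
PS = (1/2)(Q_t)(P_s - 63) = (1/2)(2.75)(16.5) = 22.6875.

22.69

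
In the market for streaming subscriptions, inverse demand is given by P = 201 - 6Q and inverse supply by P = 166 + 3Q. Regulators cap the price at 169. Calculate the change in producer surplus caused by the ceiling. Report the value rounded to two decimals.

Without the control, 201 - 6Q = 166 + 3Q so Q* = 3.8889 and P* = 177.6667.
At the ceiling price 169, quantity supplied is (169 - 166)/3 = 1; supply is the short side, so Q = 1 trades at P = 169.
PS goes from (1/2)(3.8889)(11.6667) = 22.6852 to 1.5 (computed as (169 - 166)(1) - (1/2)(3)(1)^2), a change of -21.1852.

-21.19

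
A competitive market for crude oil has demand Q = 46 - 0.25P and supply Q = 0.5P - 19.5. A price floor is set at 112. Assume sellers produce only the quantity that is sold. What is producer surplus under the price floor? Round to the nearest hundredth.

990.00

Rewriting demand in inverse form: P = 184 - 4Q.
Rewriting supply in inverse form: P = 39 + 2Q.
Without the control, 184 - 4Q = 39 + 2Q so Q* = 24.1667 and P* = 87.3333.
At the floor price 112, quantity demanded is (184 - 112)/4 = 18; demand is the short side, so Q = 18 trades at P = 112.
The supply price at Q = 18 is 75. PS is the trapezoid between 112 and supply over [0, 18]: (1/2)[(112 - 39) + (112 - 75)](18) = 990.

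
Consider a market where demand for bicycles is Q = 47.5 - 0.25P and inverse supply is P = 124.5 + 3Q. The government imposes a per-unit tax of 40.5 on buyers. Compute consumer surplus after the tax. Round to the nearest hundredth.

25.51

Rewriting demand in inverse form: P = 190 - 4Q.
Without the tax, 190 - 4Q = 124.5 + 3Q so Q* = 9.3571 and P* = 152.5714.
With the tax, buyers' net willingness to pay falls by 40.5: (190 - 40.5) - 4Q = 124.5 + 3Q, so Q_t = 3.5714. Buyers pay P_b = 175.7143; sellers receive P_s = P_b - 40.5 = 135.2143.
CS = (1/2)(Q_t)(190 - P_b) = (1/2)(3.5714)(14.2857) = 25.5102.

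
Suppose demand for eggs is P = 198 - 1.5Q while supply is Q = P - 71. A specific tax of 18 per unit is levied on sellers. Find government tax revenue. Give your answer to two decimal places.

Rewriting supply in inverse form: P = 71 + Q.
Without the tax, 198 - 1.5Q = 71 + Q so Q* = 50.8 and P* = 121.8.
With the tax, sellers need 18 more per unit: 198 - 1.5Q = 71 + Q + 18, so Q_t = 43.6. Buyers pay P_b = 132.6; sellers receive P_s = P_b - 18 = 114.6.
Revenue is the tax times quantity traded: 18 x 43.6 = 784.8.

784.80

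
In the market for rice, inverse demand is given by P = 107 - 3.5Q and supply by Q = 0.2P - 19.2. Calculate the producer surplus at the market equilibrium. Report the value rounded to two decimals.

4.19

Rewriting supply in inverse form: P = 96 + 5Q.
Setting demand equal to supply, 11 = 8.5Q, so Q* = 1.2941 and P* = 102.4706.
PS is the area between P* and the supply curve from 0 to Q*: (1/2)(1.2941)(6.4706) = 4.1869.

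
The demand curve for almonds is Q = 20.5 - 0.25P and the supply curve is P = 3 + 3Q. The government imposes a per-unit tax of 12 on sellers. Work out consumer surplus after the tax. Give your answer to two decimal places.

183.22

Rewriting demand in inverse form: P = 82 - 4Q.
Without the tax, 82 - 4Q = 3 + 3Q so Q* = 11.2857 and P* = 36.8571.
With the tax, sellers need 12 more per unit: 82 - 4Q = 3 + 3Q + 12, so Q_t = 9.5714. Buyers pay P_b = 43.7143; sellers receive P_s = P_b - 12 = 31.7143.
CS = (1/2)(Q_t)(82 - P_b) = (1/2)(9.5714)(38.2857) = 183.2245.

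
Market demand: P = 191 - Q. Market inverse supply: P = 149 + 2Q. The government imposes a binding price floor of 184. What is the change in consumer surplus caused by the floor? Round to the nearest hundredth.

Free-market equilibrium: 191 - Q = 149 + 2Q gives Q* = 14, P* = 177.
At P = 184, buyers demand (191 - 184)/1 = 7 while sellers would supply more, so the quantity traded is 7 at price 184.
CS goes from (1/2)(14)(14) = 98 to 24.5 (computed as (191 - 184)(7) - (1/2)(1)(7)^2), a change of -73.5.

-73.50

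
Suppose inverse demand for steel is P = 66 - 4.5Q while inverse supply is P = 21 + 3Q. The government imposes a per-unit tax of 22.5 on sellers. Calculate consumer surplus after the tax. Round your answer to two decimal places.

20.25

Without the tax, 66 - 4.5Q = 21 + 3Q so Q* = 6 and P* = 39.
With the tax, sellers need 22.5 more per unit: 66 - 4.5Q = 21 + 3Q + 22.5, so Q_t = 3. Buyers pay P_b = 52.5; sellers receive P_s = P_b - 22.5 = 30.
Consumer surplus is the triangle under demand above P_b: (1/2)(3)(66 - 52.5) = 20.25.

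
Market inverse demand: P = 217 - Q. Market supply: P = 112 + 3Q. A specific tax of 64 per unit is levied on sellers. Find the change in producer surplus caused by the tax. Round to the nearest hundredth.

-876.00

Without the tax, 217 - Q = 112 + 3Q so Q* = 26.25 and P* = 190.75.
A tax on sellers shifts supply up by 64: 217 - Q = 112 + 3Q + 64, so Q_t = 10.25. Buyers pay P_b = 206.75; sellers receive P_s = P_b - 64 = 142.75.
PS falls from (1/2)(26.25)(78.75) = 1033.5938 to (1/2)(10.25)(30.75) = 157.5938, a change of -876.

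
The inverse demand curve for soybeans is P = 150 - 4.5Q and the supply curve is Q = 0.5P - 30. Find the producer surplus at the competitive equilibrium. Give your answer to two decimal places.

Rewriting supply in inverse form: P = 60 + 2Q.
Setting demand equal to supply, 90 = 6.5Q, so Q* = 13.8462 and P* = 87.6923.
PS is the area between P* and the supply curve from 0 to Q*: (1/2)(13.8462)(27.6923) = 191.716.

191.72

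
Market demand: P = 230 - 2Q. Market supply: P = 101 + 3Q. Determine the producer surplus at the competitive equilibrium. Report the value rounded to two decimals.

Setting demand equal to supply, 129 = 5Q, so Q* = 25.8 and P* = 178.4.
PS is the area between P* and the supply curve from 0 to Q*: (1/2)(25.8)(77.4) = 998.46.

998.46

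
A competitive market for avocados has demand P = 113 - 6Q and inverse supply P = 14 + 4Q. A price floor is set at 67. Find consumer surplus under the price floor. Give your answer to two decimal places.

Without the control, 113 - 6Q = 14 + 4Q so Q* = 9.9 and P* = 53.6.
At P = 67, buyers demand (113 - 67)/6 = 7.6667 while sellers would supply more, so the quantity traded is 7.6667 at price 67.
CS is the triangle under demand above 67: (1/2)(7.6667)(113 - 67) = 176.3333.

176.33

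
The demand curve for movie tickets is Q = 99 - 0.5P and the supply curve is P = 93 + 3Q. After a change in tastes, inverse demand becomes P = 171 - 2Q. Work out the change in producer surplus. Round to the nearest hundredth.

-296.46

Rewriting demand in inverse form: P = 198 - 2Q.
Initial equilibrium: Q_0 = 21, P_0 = 156; CS_0 = (1/2)(21)(42) = 441, PS_0 = (1/2)(21)(63) = 661.5.
New equilibrium: 171 - 2Q = 93 + 3Q gives Q_1 = 15.6, P_1 = 139.8; CS_1 = 243.36, PS_1 = 365.04.
Change in producer surplus = 365.04 - 661.5 = -296.46.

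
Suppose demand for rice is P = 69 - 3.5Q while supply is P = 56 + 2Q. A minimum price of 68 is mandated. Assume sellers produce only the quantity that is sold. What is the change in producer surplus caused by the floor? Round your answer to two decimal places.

Without the control, 69 - 3.5Q = 56 + 2Q so Q* = 2.3636 and P* = 60.7273.
At P = 68, buyers demand (69 - 68)/3.5 = 0.2857 while sellers would supply more, so the quantity traded is 0.2857 at price 68.
PS goes from (1/2)(2.3636)(4.7273) = 5.5868 to 3.3469 (computed as (68 - 56)(0.2857) - (1/2)(2)(0.2857)^2), a change of -2.2398.

-2.24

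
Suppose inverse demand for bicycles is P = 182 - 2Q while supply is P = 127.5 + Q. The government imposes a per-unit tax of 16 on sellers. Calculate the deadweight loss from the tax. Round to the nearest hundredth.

Without the tax, 182 - 2Q = 127.5 + Q so Q* = 18.1667 and P* = 145.6667.
A tax on sellers shifts supply up by 16: 182 - 2Q = 127.5 + Q + 16, so Q_t = 12.8333. Buyers pay P_b = 156.3333; sellers receive P_s = P_b - 16 = 140.3333.
The welfare triangle lost has base Q* - Q_t = 5.3333 and height t = 16, so DWL = (1/2)(5.3333)(16) = 42.6667.

42.67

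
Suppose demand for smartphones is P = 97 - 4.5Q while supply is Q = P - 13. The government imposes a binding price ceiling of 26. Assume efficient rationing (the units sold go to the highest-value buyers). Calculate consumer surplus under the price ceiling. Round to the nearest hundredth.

542.75

Rewriting supply in inverse form: P = 13 + Q.
Free-market equilibrium: 97 - 4.5Q = 13 + Q gives Q* = 15.2727, P* = 28.2727.
At the ceiling price 26, quantity supplied is (26 - 13)/1 = 13; supply is the short side, so Q = 13 trades at P = 26.
The demand price at Q = 13 is 38.5. CS is the trapezoid between demand and 26 over [0, 13]: (1/2)[(97 - 26) + (38.5 - 26)](13) = 542.75.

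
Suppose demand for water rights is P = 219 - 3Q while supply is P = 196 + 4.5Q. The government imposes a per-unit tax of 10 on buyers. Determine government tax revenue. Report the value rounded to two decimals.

17.33

Pre-tax equilibrium: 219 - 3Q = 196 + 4.5Q gives Q* = 3.0667, P* = 209.8.
With the tax, buyers' net willingness to pay falls by 10: (219 - 10) - 3Q = 196 + 4.5Q, so Q_t = 1.7333. Buyers pay P_b = 213.8; sellers receive P_s = P_b - 10 = 203.8.
Tax revenue = t x Q_t = 10 x 1.7333 = 17.3333.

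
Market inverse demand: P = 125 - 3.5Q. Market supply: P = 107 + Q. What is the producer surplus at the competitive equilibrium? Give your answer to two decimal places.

8.00

Set 125 - 3.5Q = 107 + Q, which gives 18 = 4.5Q, so Q* = 4 and P* = 125 - 3.5(4) = 111.
PS is the area between P* and the supply curve from 0 to Q*: (1/2)(4)(4) = 8.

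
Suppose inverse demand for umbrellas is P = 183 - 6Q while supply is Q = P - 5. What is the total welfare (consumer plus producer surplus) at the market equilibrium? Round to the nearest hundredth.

Rewriting supply in inverse form: P = 5 + Q.
Equilibrium: 183 - 6Q = 5 + Q, so Q* = 25.4286 and P* = 30.4286.
CS = (1/2)(25.4286)(152.5714) = 1939.8367 and PS = (1/2)(25.4286)(25.4286) = 323.3061, so total surplus = 2263.1429.

2263.14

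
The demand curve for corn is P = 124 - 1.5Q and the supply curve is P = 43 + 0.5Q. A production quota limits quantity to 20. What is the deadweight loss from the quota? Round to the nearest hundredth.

420.25

Unrestricted equilibrium: Q* = (124 - 43)/(1.5 + 0.5) = 40.5.
At Q = 20 the demand price is 124 - 1.5(20) = 94 and the supply price is 43 + 0.5(20) = 53.
DWL = (1/2)(gap between curves at 20) x (Q* - 20) = (1/2)(41)(20.5) = 420.25.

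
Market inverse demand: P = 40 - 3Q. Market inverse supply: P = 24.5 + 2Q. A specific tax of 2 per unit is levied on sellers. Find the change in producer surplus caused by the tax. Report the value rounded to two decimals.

Without the tax, 40 - 3Q = 24.5 + 2Q so Q* = 3.1 and P* = 30.7.
A tax on sellers shifts supply up by 2: 40 - 3Q = 24.5 + 2Q + 2, so Q_t = 2.7. Buyers pay P_b = 31.9; sellers receive P_s = P_b - 2 = 29.9.
PS falls from (1/2)(3.1)(6.2) = 9.61 to (1/2)(2.7)(5.4) = 7.29, a change of -2.32.

-2.32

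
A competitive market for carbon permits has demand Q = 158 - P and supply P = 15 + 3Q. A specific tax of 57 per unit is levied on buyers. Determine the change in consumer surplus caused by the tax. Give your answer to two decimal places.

-407.91

Rewriting demand in inverse form: P = 158 - Q.
Pre-tax equilibrium: 158 - Q = 15 + 3Q gives Q* = 35.75, P* = 122.25.
A tax on buyers shifts demand down by 57: (158 - 57) - Q = 15 + 3Q, so Q_t = 21.5. Buyers pay P_b = 136.5; sellers receive P_s = P_b - 57 = 79.5.
CS falls from (1/2)(35.75)(35.75) = 639.0312 to (1/2)(21.5)(21.5) = 231.125, a change of -407.9062.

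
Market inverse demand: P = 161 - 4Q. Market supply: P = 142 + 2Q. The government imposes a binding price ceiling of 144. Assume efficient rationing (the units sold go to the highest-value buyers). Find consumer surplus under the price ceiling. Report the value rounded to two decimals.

15.00

Free-market equilibrium: 161 - 4Q = 142 + 2Q gives Q* = 3.1667, P* = 148.3333.
At P = 144, sellers supply (144 - 142)/2 = 1 while buyers want more, so the quantity traded is 1 at price 144.
The demand price at Q = 1 is 157. CS is the trapezoid between demand and 144 over [0, 1]: (1/2)[(161 - 144) + (157 - 144)](1) = 15.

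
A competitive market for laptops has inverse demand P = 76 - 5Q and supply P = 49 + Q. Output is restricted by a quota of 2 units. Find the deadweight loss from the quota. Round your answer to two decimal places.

18.75

Without the quota, 76 - 5Q = 49 + Q gives Q* = 4.5.
At Q = 2 the demand price is 76 - 5(2) = 66 and the supply price is 49 + (2) = 51.
Deadweight loss is the triangle between the curves from 2 to 4.5: (1/2)(66 - 51)(4.5 - 2) = 18.75.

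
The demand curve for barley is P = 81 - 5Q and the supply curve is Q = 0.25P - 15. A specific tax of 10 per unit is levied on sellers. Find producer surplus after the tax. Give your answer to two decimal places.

Rewriting supply in inverse form: P = 60 + 4Q.
Without the tax, 81 - 5Q = 60 + 4Q so Q* = 2.3333 and P* = 69.3333.
A tax on sellers shifts supply up by 10: 81 - 5Q = 60 + 4Q + 10, so Q_t = 1.2222. Buyers pay P_b = 74.8889; sellers receive P_s = P_b - 10 = 64.8889.
PS = (1/2)(Q_t)(P_s - 60) = (1/2)(1.2222)(4.8889) = 2.9877.

2.99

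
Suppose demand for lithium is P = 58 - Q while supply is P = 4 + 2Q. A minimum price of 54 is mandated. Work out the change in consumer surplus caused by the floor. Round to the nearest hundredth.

Without the control, 58 - Q = 4 + 2Q so Q* = 18 and P* = 40.
At the floor price 54, quantity demanded is (58 - 54)/1 = 4; demand is the short side, so Q = 4 trades at P = 54.
CS goes from (1/2)(18)(18) = 162 to 8 (computed as (58 - 54)(4) - (1/2)(1)(4)^2), a change of -154.

-154.00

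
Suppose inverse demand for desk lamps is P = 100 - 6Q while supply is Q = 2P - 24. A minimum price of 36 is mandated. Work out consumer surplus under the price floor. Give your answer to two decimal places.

Rewriting supply in inverse form: P = 12 + 0.5Q.
Free-market equilibrium: 100 - 6Q = 12 + 0.5Q gives Q* = 13.5385, P* = 18.7692.
At the floor price 36, quantity demanded is (100 - 36)/6 = 10.6667; demand is the short side, so Q = 10.6667 trades at P = 36.
CS is the triangle under demand above 36: (1/2)(10.6667)(100 - 36) = 341.3333.

341.33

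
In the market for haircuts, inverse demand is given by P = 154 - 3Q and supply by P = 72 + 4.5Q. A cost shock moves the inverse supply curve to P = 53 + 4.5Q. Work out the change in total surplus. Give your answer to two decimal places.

Initial equilibrium: Q_0 = 10.9333, P_0 = 121.2; CS_0 = (1/2)(10.9333)(32.8) = 179.3067, PS_0 = (1/2)(10.9333)(49.2) = 268.96.
New equilibrium: 154 - 3Q = 53 + 4.5Q gives Q_1 = 13.4667, P_1 = 113.6; CS_1 = 272.0267, PS_1 = 408.04.
Change in total surplus = (272.0267 + 408.04) - (179.3067 + 268.96) = 231.8.

231.80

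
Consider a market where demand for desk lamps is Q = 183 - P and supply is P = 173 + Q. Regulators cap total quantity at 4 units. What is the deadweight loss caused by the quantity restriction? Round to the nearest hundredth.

Rewriting demand in inverse form: P = 183 - Q.
Without the quota, 183 - Q = 173 + Q gives Q* = 5.
At Q = 4 the demand price is 183 - (4) = 179 and the supply price is 173 + (4) = 177.
DWL = (1/2)(gap between curves at 4) x (Q* - 4) = (1/2)(2)(1) = 1.

1.00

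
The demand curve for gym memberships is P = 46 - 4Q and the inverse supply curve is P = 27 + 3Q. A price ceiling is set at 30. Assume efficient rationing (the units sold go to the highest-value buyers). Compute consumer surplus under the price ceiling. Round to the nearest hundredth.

Free-market equilibrium: 46 - 4Q = 27 + 3Q gives Q* = 2.7143, P* = 35.1429.
At P = 30, sellers supply (30 - 27)/3 = 1 while buyers want more, so the quantity traded is 1 at price 30.
The demand price at Q = 1 is 42. CS is the trapezoid between demand and 30 over [0, 1]: (1/2)[(46 - 30) + (42 - 30)](1) = 14.

14.00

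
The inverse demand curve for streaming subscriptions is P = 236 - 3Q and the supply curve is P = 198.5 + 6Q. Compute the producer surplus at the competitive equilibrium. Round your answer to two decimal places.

Setting demand equal to supply, 37.5 = 9Q, so Q* = 4.1667 and P* = 223.5.
The supply curve's price intercept is 198.5, so PS = (1/2)(Q*)(P* - 198.5) = (1/2)(4.1667)(25) = 52.0833.

52.08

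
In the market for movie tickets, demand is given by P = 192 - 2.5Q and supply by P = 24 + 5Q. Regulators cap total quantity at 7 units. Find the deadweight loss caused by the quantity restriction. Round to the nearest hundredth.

889.35

Without the quota, 192 - 2.5Q = 24 + 5Q gives Q* = 22.4.
At Q = 7 the demand price is 192 - 2.5(7) = 174.5 and the supply price is 24 + 5(7) = 59.
DWL = (1/2)(gap between curves at 7) x (Q* - 7) = (1/2)(115.5)(15.4) = 889.35.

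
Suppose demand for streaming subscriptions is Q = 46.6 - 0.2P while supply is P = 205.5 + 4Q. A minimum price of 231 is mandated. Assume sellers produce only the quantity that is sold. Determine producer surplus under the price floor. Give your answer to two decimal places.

9.88

Rewriting demand in inverse form: P = 233 - 5Q.
Free-market equilibrium: 233 - 5Q = 205.5 + 4Q gives Q* = 3.0556, P* = 217.7222.
At P = 231, buyers demand (233 - 231)/5 = 0.4 while sellers would supply more, so the quantity traded is 0.4 at price 231.
The supply price at Q = 0.4 is 207.1. PS is the trapezoid between 231 and supply over [0, 0.4]: (1/2)[(231 - 205.5) + (231 - 207.1)](0.4) = 9.88.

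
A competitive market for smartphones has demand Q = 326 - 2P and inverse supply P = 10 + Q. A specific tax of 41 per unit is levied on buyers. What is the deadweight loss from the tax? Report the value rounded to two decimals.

560.33

Rewriting demand in inverse form: P = 163 - 0.5Q.
Pre-tax equilibrium: 163 - 0.5Q = 10 + Q gives Q* = 102, P* = 112.
A tax on buyers shifts demand down by 41: (163 - 41) - 0.5Q = 10 + Q, so Q_t = 74.6667. Buyers pay P_b = 125.6667; sellers receive P_s = P_b - 41 = 84.6667.
The welfare triangle lost has base Q* - Q_t = 27.3333 and height t = 41, so DWL = (1/2)(27.3333)(41) = 560.3333.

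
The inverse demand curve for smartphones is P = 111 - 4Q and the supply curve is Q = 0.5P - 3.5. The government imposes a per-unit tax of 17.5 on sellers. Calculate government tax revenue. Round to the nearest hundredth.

Rewriting supply in inverse form: P = 7 + 2Q.
Pre-tax equilibrium: 111 - 4Q = 7 + 2Q gives Q* = 17.3333, P* = 41.6667.
A tax on sellers shifts supply up by 17.5: 111 - 4Q = 7 + 2Q + 17.5, so Q_t = 14.4167. Buyers pay P_b = 53.3333; sellers receive P_s = P_b - 17.5 = 35.8333.
Tax revenue = t x Q_t = 17.5 x 14.4167 = 252.2917.

252.29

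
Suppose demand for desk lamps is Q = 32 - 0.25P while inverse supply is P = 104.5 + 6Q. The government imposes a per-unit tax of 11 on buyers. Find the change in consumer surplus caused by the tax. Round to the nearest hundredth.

-7.92

Rewriting demand in inverse form: P = 128 - 4Q.
Without the tax, 128 - 4Q = 104.5 + 6Q so Q* = 2.35 and P* = 118.6.
With the tax, buyers' net willingness to pay falls by 11: (128 - 11) - 4Q = 104.5 + 6Q, so Q_t = 1.25. Buyers pay P_b = 123; sellers receive P_s = P_b - 11 = 112.
Consumers lose the trapezoid between P* and P_b out to Q_t plus the triangle from Q_t to Q*: change in CS = 3.125 - 11.045 = -7.92.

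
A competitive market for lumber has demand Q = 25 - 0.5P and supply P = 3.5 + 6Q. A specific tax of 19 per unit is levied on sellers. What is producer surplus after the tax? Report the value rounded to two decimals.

Rewriting demand in inverse form: P = 50 - 2Q.
Pre-tax equilibrium: 50 - 2Q = 3.5 + 6Q gives Q* = 5.8125, P* = 38.375.
A tax on sellers shifts supply up by 19: 50 - 2Q = 3.5 + 6Q + 19, so Q_t = 3.4375. Buyers pay P_b = 43.125; sellers receive P_s = P_b - 19 = 24.125.
PS = (1/2)(Q_t)(P_s - 3.5) = (1/2)(3.4375)(20.625) = 35.4492.

35.45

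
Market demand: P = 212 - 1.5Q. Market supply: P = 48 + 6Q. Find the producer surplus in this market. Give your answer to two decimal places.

1434.45

Equilibrium: 212 - 1.5Q = 48 + 6Q, so Q* = 21.8667 and P* = 179.2.
The supply curve's price intercept is 48, so PS = (1/2)(Q*)(P* - 48) = (1/2)(21.8667)(131.2) = 1434.4533.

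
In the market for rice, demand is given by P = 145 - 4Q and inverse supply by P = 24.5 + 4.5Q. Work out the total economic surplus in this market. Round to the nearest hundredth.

Equilibrium: 145 - 4Q = 24.5 + 4.5Q, so Q* = 14.1765 and P* = 88.2941.
CS = (1/2)(14.1765)(56.7059) = 401.9446 and PS = (1/2)(14.1765)(63.7941) = 452.1877, so total surplus = 854.1324.

854.13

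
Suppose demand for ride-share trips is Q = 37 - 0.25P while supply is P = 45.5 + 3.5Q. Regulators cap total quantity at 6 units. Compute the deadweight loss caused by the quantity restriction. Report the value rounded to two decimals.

220.42

Rewriting demand in inverse form: P = 148 - 4Q.
Unrestricted equilibrium: Q* = (148 - 45.5)/(4 + 3.5) = 13.6667.
At Q = 6 the demand price is 148 - 4(6) = 124 and the supply price is 45.5 + 3.5(6) = 66.5.
Deadweight loss is the triangle between the curves from 6 to 13.6667: (1/2)(124 - 66.5)(13.6667 - 6) = 220.4167.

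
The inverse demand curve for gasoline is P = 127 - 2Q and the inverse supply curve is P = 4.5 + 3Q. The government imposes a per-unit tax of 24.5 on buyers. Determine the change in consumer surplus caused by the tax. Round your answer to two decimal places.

Without the tax, 127 - 2Q = 4.5 + 3Q so Q* = 24.5 and P* = 78.
A tax on buyers shifts demand down by 24.5: (127 - 24.5) - 2Q = 4.5 + 3Q, so Q_t = 19.6. Buyers pay P_b = 87.8; sellers receive P_s = P_b - 24.5 = 63.3.
Consumers lose the trapezoid between P* and P_b out to Q_t plus the triangle from Q_t to Q*: change in CS = 384.16 - 600.25 = -216.09.

-216.09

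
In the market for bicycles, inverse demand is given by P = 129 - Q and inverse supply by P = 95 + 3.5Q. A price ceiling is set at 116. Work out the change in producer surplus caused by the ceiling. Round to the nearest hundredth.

Without the control, 129 - Q = 95 + 3.5Q so Q* = 7.5556 and P* = 121.4444.
At the ceiling price 116, quantity supplied is (116 - 95)/3.5 = 6; supply is the short side, so Q = 6 trades at P = 116.
PS goes from (1/2)(7.5556)(26.4444) = 99.9012 to 63 (computed as (116 - 95)(6) - (1/2)(3.5)(6)^2), a change of -36.9012.

-36.90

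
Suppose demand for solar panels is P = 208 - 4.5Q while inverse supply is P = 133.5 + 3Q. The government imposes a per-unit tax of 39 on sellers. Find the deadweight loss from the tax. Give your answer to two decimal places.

101.40

Without the tax, 208 - 4.5Q = 133.5 + 3Q so Q* = 9.9333 and P* = 163.3.
With the tax, sellers need 39 more per unit: 208 - 4.5Q = 133.5 + 3Q + 39, so Q_t = 4.7333. Buyers pay P_b = 186.7; sellers receive P_s = P_b - 39 = 147.7.
The welfare triangle lost has base Q* - Q_t = 5.2 and height t = 39, so DWL = (1/2)(5.2)(39) = 101.4.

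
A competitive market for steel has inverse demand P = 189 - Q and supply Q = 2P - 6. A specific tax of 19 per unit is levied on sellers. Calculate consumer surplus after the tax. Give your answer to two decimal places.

6197.56

Rewriting supply in inverse form: P = 3 + 0.5Q.
Pre-tax equilibrium: 189 - Q = 3 + 0.5Q gives Q* = 124, P* = 65.
With the tax, sellers need 19 more per unit: 189 - Q = 3 + 0.5Q + 19, so Q_t = 111.3333. Buyers pay P_b = 77.6667; sellers receive P_s = P_b - 19 = 58.6667.
CS = (1/2)(Q_t)(189 - P_b) = (1/2)(111.3333)(111.3333) = 6197.5556.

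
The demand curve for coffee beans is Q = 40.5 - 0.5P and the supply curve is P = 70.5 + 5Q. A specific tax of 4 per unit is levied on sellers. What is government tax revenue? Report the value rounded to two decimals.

3.71

Rewriting demand in inverse form: P = 81 - 2Q.
Pre-tax equilibrium: 81 - 2Q = 70.5 + 5Q gives Q* = 1.5, P* = 78.
With the tax, sellers need 4 more per unit: 81 - 2Q = 70.5 + 5Q + 4, so Q_t = 0.9286. Buyers pay P_b = 79.1429; sellers receive P_s = P_b - 4 = 75.1429.
Revenue is the tax times quantity traded: 4 x 0.9286 = 3.7143.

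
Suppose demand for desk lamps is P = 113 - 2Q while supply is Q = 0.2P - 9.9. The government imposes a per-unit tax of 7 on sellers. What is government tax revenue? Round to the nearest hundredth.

Rewriting supply in inverse form: P = 49.5 + 5Q.
Pre-tax equilibrium: 113 - 2Q = 49.5 + 5Q gives Q* = 9.0714, P* = 94.8571.
A tax on sellers shifts supply up by 7: 113 - 2Q = 49.5 + 5Q + 7, so Q_t = 8.0714. Buyers pay P_b = 96.8571; sellers receive P_s = P_b - 7 = 89.8571.
Revenue is the tax times quantity traded: 7 x 8.0714 = 56.5.

56.50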